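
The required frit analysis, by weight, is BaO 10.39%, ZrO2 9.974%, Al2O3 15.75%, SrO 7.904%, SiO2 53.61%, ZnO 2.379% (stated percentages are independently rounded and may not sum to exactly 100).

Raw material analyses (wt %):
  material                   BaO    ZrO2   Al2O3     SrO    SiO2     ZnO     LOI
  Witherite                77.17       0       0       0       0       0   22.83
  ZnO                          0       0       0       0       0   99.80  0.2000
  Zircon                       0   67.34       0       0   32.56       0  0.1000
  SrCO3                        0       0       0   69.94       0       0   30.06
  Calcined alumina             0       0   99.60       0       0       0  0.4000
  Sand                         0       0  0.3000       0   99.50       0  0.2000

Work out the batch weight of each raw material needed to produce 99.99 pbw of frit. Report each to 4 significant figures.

Full float precision is kept at all times; the intermediate values are shown rounded to four significant digits when written out — every reported value is rounded just once; all derived quantities are rebuilt in full float precision (glass mass, LOI, the six compositions, the totals, the yield) using the weight values per 99.99 pbw of glass, as set out in either problem or answer.
Target oxide masses per 99.99 pbw frit:
  BaO: 10.39% × 99.99 = 10.39 pbw
  ZrO2: 9.974% × 99.99 = 9.973 pbw
  Al2O3: 15.75% × 99.99 = 15.75 pbw
  SrO: 7.904% × 99.99 = 7.903 pbw
  SiO2: 53.61% × 99.99 = 53.60 pbw
  ZnO: 2.379% × 99.99 = 2.379 pbw
A balance pass over the oxides, using the reported weights, against the basis in use (summed amounts equal target values once rounding is allowed for):
  BaO: 13.46·0.7717 = 10.39 pbw (target 10.39 pbw)
  ZrO2: 14.81·0.6734 = 9.973 pbw (target 9.973 pbw)
  Al2O3: 15.66·0.9960 + 49.03·0.003000 = 15.74 pbw (target 15.75 pbw)
  SrO: 11.30·0.6994 = 7.903 pbw (target 7.903 pbw)
  SiO2: 14.81·0.3256 + 49.03·0.9950 = 53.61 pbw (target 53.60 pbw)
  ZnO: 2.384·0.9980 = 2.379 pbw (target 2.379 pbw)
Auditing the glass mass value: batch total minus LOI = 99.99 pbw (per-oxide target masses sum to 100.0 pbw; with the basis standing at 99.99 pbw — a pure rounding effect).
Whole-batch sum: Σ batch = 106.6 pbw; LOI loss = Σ batch·LOI = 6.650 pbw; as yield: glass ÷ batch → 93.76%.

Batch per 99.99 pbw frit:
  Witherite: 13.46 pbw
  ZnO: 2.384 pbw
  Zircon: 14.81 pbw
  SrCO3: 11.30 pbw
  Calcined alumina: 15.66 pbw
  Sand: 49.03 pbw
Total batch = 106.6 pbw; LOI loss = 6.650 pbw; yield = 93.76%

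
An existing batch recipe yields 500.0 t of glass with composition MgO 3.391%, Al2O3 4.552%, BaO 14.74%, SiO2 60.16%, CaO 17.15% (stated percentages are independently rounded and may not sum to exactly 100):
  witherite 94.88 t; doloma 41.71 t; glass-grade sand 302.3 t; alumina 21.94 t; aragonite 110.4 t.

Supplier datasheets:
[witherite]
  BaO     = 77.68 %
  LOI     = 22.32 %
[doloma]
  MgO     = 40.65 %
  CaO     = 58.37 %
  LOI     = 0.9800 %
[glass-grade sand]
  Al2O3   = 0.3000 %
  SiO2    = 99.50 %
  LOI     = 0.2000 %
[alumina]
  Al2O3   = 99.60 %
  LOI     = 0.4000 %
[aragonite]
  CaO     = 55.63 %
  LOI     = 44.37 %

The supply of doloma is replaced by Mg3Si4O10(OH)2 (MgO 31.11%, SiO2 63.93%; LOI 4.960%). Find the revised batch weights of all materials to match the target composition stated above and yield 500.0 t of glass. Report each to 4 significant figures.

Revised batch per 500.0 t glass:
  witherite: 94.88 t
  Mg3Si4O10(OH)2: 54.50 t
  glass-grade sand: 267.3 t
  alumina: 22.05 t
  aragonite: 154.1 t
Total batch = 592.8 t; LOI loss = 92.88 t

Mid-chain values are displayed (rounded to 4 significant figures) in the working. Every computation runs at exact precision end to end; every reported number is rounded just once; the derived quantities (totals, ignition loss, the five compositions, net glass mass, the yield) are rebuilt starting from the weights at 500.0 t of glass in full precision, exactly as shown in problem or answer.
Oxide mass targets, per 500.0 t glass:
  MgO: 3.391% × 500.0 = 16.95 t
  Al2O3: 4.552% × 500.0 = 22.76 t
  BaO: 14.74% × 500.0 = 73.70 t
  SiO2: 60.16% × 500.0 = 300.8 t
  CaO: 17.15% × 500.0 = 85.75 t
Balance tally, oxide-wise, working from each reported weight, against the basis in use (summed amounts equal target values modulo rounding of the values):
  MgO: 54.50·0.3111 = 16.95 t (target 16.95 t)
  Al2O3: 267.3·0.003000 + 22.05·0.9960 = 22.76 t (target 22.76 t)
  BaO: 94.88·0.7768 = 73.70 t (target 73.70 t)
  SiO2: 54.50·0.6393 + 267.3·0.9950 = 300.8 t (target 300.8 t)
  CaO: 154.1·0.5563 = 85.73 t (target 85.75 t)
Glass mass check: total charge less LOI = 500.0 t (oxide target masses add up to 500.0 t; basis as stated: 500.0 t — any gap is answer rounding).
Adding the batch up: Σ batch = 592.8 t; loss to ignition Σ batch·LOI = 92.88 t; yield: glass divided by total = 84.33%.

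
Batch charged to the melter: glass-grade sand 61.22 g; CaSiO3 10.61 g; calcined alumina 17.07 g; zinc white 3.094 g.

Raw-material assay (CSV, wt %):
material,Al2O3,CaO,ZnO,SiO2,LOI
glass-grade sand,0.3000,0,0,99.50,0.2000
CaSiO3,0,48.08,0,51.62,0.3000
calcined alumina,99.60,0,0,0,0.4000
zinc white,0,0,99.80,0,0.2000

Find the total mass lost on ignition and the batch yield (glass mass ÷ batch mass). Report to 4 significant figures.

LOI loss = 0.2287 g; glass = 91.77 g; yield = 99.75%

Intermediates appear, rounded to four significant digits, as written — the working math runs at full float precision end to end. Exactly one rounding lands on each reported number — all derived quantities are re-derived from the batch weights for 91.77 g of glass in exact precision (the four compositions, ignition loss, glass mass, yield, the totals) as set out in the question or the answer.
Ignition loss by material:
  glass-grade sand: 61.22 × 0.002000 = 0.1224 g
  CaSiO3: 10.61 × 0.003000 = 0.03183 g
  calcined alumina: 17.07 × 0.004000 = 0.06828 g
  zinc white: 3.094 × 0.002000 = 0.006188 g
Total LOI = 0.2287 g
Glass = batch − LOI = 91.99 − 0.2287 = 91.77 g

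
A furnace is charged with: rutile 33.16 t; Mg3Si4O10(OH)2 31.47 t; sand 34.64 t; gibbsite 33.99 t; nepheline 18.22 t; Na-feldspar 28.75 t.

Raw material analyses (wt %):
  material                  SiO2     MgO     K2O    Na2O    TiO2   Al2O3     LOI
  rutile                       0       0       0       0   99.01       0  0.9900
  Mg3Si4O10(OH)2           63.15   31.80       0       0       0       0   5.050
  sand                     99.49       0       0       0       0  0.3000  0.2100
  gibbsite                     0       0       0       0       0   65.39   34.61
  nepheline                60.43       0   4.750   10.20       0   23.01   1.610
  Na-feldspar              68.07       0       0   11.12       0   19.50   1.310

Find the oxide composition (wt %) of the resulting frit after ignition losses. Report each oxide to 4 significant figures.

Every computation holds full float precision at each step; rounding to 4 significant figures applies to every intermediate as shown — a single rounding finalizes each reported figure. All derived quantities are rebuilt in full float precision (the totals, ignition loss, glass mass, the yield, six oxide percentages) from the batch weights on 165.8 t of glass as given in the problem or answer text.
Oxide-by-oxide delivered mass:
  SiO2: 31.47·0.6315 + 34.64·0.9949 + 18.22·0.6043 + 28.75·0.6807 = 84.92 t
  MgO: 31.47·0.3180 = 10.01 t
  K2O: 18.22·0.04750 = 0.8654 t
  Na2O: 18.22·0.1020 + 28.75·0.1112 = 5.055 t
  TiO2: 33.16·0.9901 = 32.83 t
  Al2O3: 34.64·0.003000 + 33.99·0.6539 + 18.22·0.2301 + 28.75·0.1950 = 32.13 t
LOI: 33.16·0.009900 + 31.47·0.05050 + 34.64·0.002100 + 33.99·0.3461 + 18.22·0.01610 + 28.75·0.01310 = 14.42 t
Resulting glass, batch − LOI: 180.2 − 14.42 = 165.8 t (consistent with Σ oxide mass)
wt % = oxide mass / glass mass × 100

Glass mass = 165.8 t (batch 180.2 − LOI 14.42).
Composition: SiO2 51.21%, MgO 6.036%, K2O 0.5220%, Na2O 3.049%, TiO2 19.80%, Al2O3 19.38%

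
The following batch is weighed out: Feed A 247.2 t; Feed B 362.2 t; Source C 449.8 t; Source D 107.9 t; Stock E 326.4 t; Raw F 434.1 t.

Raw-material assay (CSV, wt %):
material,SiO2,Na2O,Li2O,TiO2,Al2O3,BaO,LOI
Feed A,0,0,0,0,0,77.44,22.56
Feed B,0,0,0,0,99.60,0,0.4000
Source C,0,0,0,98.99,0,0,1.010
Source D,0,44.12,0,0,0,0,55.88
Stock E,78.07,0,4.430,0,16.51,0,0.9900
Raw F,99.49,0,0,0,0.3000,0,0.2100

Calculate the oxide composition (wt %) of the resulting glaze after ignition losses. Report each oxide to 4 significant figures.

Glass mass = 1801 t (batch 1928 − LOI 126.2).
Composition: SiO2 38.12%, Na2O 2.643%, Li2O 0.8027%, TiO2 24.72%, Al2O3 23.09%, BaO 10.63%

The working math holds full float precision from first step to last. Intermediates are shown, rounded to four significant figures, on the page. Each reported figure includes exactly one rounding. All derived quantities (LOI, the totals, six oxide percentages, glass mass, yield) are rebuilt at exact precision using the weight values per 1801 t of glass, as given in the problem or the answer.
Delivered oxide masses:
  SiO2: 326.4·0.7807 + 434.1·0.9949 = 686.7 t
  Na2O: 107.9·0.4412 = 47.61 t
  Li2O: 326.4·0.04430 = 14.46 t
  TiO2: 449.8·0.9899 = 445.3 t
  Al2O3: 362.2·0.9960 + 326.4·0.1651 + 434.1·0.003000 = 415.9 t
  BaO: 247.2·0.7744 = 191.4 t
LOI: 247.2·0.2256 + 362.2·0.004000 + 449.8·0.01010 + 107.9·0.5588 + 326.4·0.009900 + 434.1·0.002100 = 126.2 t
Glass = total batch minus LOI = 1928 − 126.2 = 1801 t (the oxide masses sum to this)
percent share: oxide ÷ glass, ×100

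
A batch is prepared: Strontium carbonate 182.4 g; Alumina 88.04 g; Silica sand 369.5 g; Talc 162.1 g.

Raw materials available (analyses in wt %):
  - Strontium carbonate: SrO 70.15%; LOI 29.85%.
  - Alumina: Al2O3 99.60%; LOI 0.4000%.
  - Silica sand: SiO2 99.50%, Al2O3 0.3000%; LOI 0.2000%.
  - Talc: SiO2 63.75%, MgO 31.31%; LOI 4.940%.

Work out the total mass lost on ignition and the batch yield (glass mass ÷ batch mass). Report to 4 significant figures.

LOI loss = 63.55 g; glass = 738.5 g; yield = 92.08%

Each numeric step keeps exact precision from first step to last — in-progress results are displayed with 4-significant-figure rounding when written out; every reported value takes just one rounding; the derived quantities (ignition loss, glass mass, the four compositions, the totals, yield) are rebuilt from the batch weights at 738.5 g of glass at exact precision, exactly as printed in question or answer.
Material-by-material LOI:
  Strontium carbonate: 182.4 × 0.2985 = 54.45 g
  Alumina: 88.04 × 0.004000 = 0.3522 g
  Silica sand: 369.5 × 0.002000 = 0.7390 g
  Talc: 162.1 × 0.04940 = 8.008 g
Total LOI = 63.55 g
Glass = batch − LOI = 802.0 − 63.55 = 738.5 g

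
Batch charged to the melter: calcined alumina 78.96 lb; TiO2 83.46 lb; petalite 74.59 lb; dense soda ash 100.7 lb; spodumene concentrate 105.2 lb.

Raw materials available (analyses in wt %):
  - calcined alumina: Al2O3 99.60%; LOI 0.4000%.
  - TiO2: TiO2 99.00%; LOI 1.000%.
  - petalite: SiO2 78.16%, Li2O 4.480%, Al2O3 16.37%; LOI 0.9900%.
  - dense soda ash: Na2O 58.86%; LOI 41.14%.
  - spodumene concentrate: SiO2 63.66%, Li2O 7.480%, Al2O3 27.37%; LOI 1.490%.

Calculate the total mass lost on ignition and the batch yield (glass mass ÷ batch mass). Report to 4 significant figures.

LOI loss = 44.88 lb; glass = 398.0 lb; yield = 89.87%

Each numeric step maintains full float precision end to end — intermediates appear rounded off to 4 significant figures at each printed step. Each reported figure sees exactly one rounding. All derived quantities, which include LOI, the five compositions, net glass mass, totals, yield, are re-derived at full precision, exactly as printed in the problem or answer text, using the weight values for 398.0 lb of glass.
Ignition loss by material:
  calcined alumina: 78.96 × 0.004000 = 0.3158 lb
  TiO2: 83.46 × 0.01000 = 0.8346 lb
  petalite: 74.59 × 0.009900 = 0.7384 lb
  dense soda ash: 100.7 × 0.4114 = 41.43 lb
  spodumene concentrate: 105.2 × 0.01490 = 1.567 lb
Total LOI = 44.88 lb
Glass = batch − LOI = 442.9 − 44.88 = 398.0 lb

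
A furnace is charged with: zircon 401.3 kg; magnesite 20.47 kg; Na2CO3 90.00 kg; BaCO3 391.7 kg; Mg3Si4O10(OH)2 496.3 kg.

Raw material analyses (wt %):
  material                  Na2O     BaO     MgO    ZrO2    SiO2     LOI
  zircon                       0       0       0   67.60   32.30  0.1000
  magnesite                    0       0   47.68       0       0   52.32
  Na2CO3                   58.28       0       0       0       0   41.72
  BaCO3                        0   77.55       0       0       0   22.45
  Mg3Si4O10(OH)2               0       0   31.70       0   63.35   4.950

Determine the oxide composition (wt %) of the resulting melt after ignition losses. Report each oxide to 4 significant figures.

Glass mass = 1239 kg (batch 1400 − LOI 161.2).
Composition: Na2O 4.235%, BaO 24.52%, MgO 13.49%, ZrO2 21.90%, SiO2 35.85%

Each numeric step holds exact precision through every step; working values are rounded to 4 significant figures wherever printed — every reported result is rounded once only. All derived quantities are rebuilt using the weight values per 1239 kg of glass at full float precision (the five compositions, the totals, glass mass, yield, LOI) as quoted within the question or the answer.
Mass of each oxide from the mix:
  Na2O: 90.00·0.5828 = 52.45 kg
  BaO: 391.7·0.7755 = 303.8 kg
  MgO: 20.47·0.4768 + 496.3·0.3170 = 167.1 kg
  ZrO2: 401.3·0.6760 = 271.3 kg
  SiO2: 401.3·0.3230 + 496.3·0.6335 = 444.0 kg
LOI: 401.3·0.001000 + 20.47·0.5232 + 90.00·0.4172 + 391.7·0.2245 + 496.3·0.04950 = 161.2 kg
batch − LOI leaves glass = 1400 − 161.2 = 1239 kg (= the summed oxide contributions)
wt % = oxide mass / glass mass × 100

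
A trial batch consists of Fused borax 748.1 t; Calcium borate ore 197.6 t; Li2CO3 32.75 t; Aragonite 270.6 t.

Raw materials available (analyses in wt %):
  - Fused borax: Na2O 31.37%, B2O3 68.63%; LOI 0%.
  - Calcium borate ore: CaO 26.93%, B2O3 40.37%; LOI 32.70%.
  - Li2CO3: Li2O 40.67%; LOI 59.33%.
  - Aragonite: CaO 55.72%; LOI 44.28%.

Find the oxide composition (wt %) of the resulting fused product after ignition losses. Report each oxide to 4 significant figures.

The intermediate values are printed, rounded to 4 significant figures, in the printout — the working math runs at exact precision at all times; every reported number takes exactly one rounding; the derived quantities (ignition loss, the totals, glass mass, four oxide percentages, the yield) are rebuilt at exact precision starting from the weights for 1045 t of glass exactly as shown in either problem or answer.
Oxide-by-oxide delivered mass:
  CaO: 197.6·0.2693 + 270.6·0.5572 = 204.0 t
  Na2O: 748.1·0.3137 = 234.7 t
  Li2O: 32.75·0.4067 = 13.32 t
  B2O3: 748.1·0.6863 + 197.6·0.4037 = 593.2 t
LOI: 197.6·0.3270 + 32.75·0.5933 + 270.6·0.4428 = 203.9 t
Glass mass = batch − LOI = 1249 − 203.9 = 1045 t (equal to the oxide-mass sum)
wt % = 100 × oxide mass / glass mass

Glass mass = 1045 t (batch 1249 − LOI 203.9).
Composition: CaO 19.52%, Na2O 22.45%, Li2O 1.274%, B2O3 56.75%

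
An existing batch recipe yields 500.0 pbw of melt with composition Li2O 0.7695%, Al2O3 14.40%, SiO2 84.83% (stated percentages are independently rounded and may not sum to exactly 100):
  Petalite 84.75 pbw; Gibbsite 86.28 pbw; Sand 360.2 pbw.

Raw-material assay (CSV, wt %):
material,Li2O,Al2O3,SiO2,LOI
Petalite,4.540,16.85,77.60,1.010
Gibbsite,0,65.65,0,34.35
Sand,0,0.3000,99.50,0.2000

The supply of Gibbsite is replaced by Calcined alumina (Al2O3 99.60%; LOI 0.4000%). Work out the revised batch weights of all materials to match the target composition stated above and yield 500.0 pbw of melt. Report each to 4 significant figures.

Revised batch per 500.0 pbw melt:
  Petalite: 84.75 pbw
  Calcined alumina: 56.87 pbw
  Sand: 360.2 pbw
Total batch = 501.8 pbw; LOI loss = 1.804 pbw

All arithmetic holds full precision all the way through — working values are shown (rounded to four significant digits) in the printout. Every reported value is rounded just once; the derived quantities are carried in full float precision (three oxide percentages, the yield, the totals, LOI, net glass mass) from the weighed amounts per 500.0 pbw of glass as written in the question or the answer.
Oxide-by-oxide targets in 500.0 pbw melt:
  Li2O: 0.7695% × 500.0 = 3.848 pbw
  Al2O3: 14.40% × 500.0 = 72.00 pbw
  SiO2: 84.83% × 500.0 = 424.2 pbw
Sums-versus-targets review applying the batch weights above, against the basis in use (sums match the target masses once rounding is allowed for):
  Li2O: 84.75·0.04540 = 3.848 pbw (target 3.848 pbw)
  Al2O3: 84.75·0.1685 + 56.87·0.9960 + 360.2·0.003000 = 72.00 pbw (target 72.00 pbw)
  SiO2: 84.75·0.7760 + 360.2·0.9950 = 424.2 pbw (target 424.2 pbw)
Glass mass check: the batch minus its LOI: 500.0 pbw (summing oxide targets gives 500.0 pbw; stated basis 500.0 pbw — deltas are rounding alone).
Total batch = Σ batch = 501.8 pbw; LOI loss = Σ batch·LOI = 1.804 pbw; yield: glass divided by total = 99.64%.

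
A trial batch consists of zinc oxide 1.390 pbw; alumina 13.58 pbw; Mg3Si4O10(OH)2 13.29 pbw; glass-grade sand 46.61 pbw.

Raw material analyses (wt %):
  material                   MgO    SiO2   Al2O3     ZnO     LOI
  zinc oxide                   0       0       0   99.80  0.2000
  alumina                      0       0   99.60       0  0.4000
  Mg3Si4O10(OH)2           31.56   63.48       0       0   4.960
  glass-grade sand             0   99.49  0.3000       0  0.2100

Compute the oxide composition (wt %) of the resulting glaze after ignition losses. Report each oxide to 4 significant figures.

Working values are displayed rounded to four significant figures alongside each step. All internal work holds full precision at all times — each reported value takes just one rounding — all derived quantities are carried using the weight values per 74.06 pbw of glass in full float precision (the yield, totals, ignition loss, net glass mass, the four compositions) as quoted within the question or the answer.
Per-oxide mass from batch:
  MgO: 13.29·0.3156 = 4.194 pbw
  SiO2: 13.29·0.6348 + 46.61·0.9949 = 54.81 pbw
  Al2O3: 13.58·0.9960 + 46.61·0.003000 = 13.67 pbw
  ZnO: 1.390·0.9980 = 1.387 pbw
LOI: 1.390·0.002000 + 13.58·0.004000 + 13.29·0.04960 + 46.61·0.002100 = 0.8142 pbw
Glass mass = batch − LOI = 74.87 − 0.8142 = 74.06 pbw (matching Σ of the oxides)
wt %: oxide over glass, times 100

Glass mass = 74.06 pbw (batch 74.87 − LOI 0.8142).
Composition: MgO 5.664%, SiO2 74.01%, Al2O3 18.45%, ZnO 1.873%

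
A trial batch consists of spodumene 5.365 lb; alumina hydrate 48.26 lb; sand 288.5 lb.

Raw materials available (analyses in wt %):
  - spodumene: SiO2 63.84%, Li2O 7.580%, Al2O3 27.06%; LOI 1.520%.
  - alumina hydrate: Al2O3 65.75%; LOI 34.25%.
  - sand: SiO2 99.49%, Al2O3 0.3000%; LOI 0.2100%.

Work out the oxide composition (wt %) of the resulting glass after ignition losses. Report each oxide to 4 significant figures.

Mid-chain values are printed, rounded to 4 significant digits, at each printed step; the whole derivation maintains full precision at all times. Every reported figure receives exactly one rounding — derived quantities, which include the three compositions, the totals, glass mass, the yield, ignition loss, are recomputed in full precision, as quoted within question or answer, starting from the weights at 324.9 lb of glass.
Delivered oxide masses:
  SiO2: 5.365·0.6384 + 288.5·0.9949 = 290.5 lb
  Li2O: 5.365·0.07580 = 0.4067 lb
  Al2O3: 5.365·0.2706 + 48.26·0.6575 + 288.5·0.003000 = 34.05 lb
LOI: 5.365·0.01520 + 48.26·0.3425 + 288.5·0.002100 = 17.22 lb
Resulting glass, batch − LOI: 342.1 − 17.22 = 324.9 lb (the oxide masses sum to this)
percent share: oxide ÷ glass, ×100

Glass mass = 324.9 lb (batch 342.1 − LOI 17.22).
Composition: SiO2 89.40%, Li2O 0.1252%, Al2O3 10.48%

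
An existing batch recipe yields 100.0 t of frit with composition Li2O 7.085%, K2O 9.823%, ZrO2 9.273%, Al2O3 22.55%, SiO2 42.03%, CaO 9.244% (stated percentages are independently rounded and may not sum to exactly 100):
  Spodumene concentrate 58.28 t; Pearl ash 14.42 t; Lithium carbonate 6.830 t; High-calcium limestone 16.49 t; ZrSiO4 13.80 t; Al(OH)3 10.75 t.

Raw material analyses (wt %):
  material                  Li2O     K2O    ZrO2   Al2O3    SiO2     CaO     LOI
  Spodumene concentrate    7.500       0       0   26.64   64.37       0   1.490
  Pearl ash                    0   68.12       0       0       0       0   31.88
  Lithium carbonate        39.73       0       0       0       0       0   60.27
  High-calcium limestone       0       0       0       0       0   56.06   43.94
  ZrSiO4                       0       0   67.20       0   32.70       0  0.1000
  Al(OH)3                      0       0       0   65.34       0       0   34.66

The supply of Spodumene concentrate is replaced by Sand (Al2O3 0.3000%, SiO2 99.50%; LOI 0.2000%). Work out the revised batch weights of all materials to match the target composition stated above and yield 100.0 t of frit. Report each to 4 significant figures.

Revised batch per 100.0 t frit:
  Sand: 37.71 t
  Pearl ash: 14.42 t
  Lithium carbonate: 17.83 t
  High-calcium limestone: 16.49 t
  ZrSiO4: 13.80 t
  Al(OH)3: 34.34 t
Total batch = 134.6 t; LOI loss = 34.58 t

Working values are displayed, with 4-significant-digit rounding, across the worked steps. The whole derivation carries full precision from start to finish; a single rounding finalizes each reported number; all derived quantities are computed in exact precision (the yield, glass mass, the six compositions, ignition loss, totals) from the batch weights for 100.0 t of glass exactly as printed in the question or the answer.
Target masses of each oxide per 100.0 t frit:
  Li2O: 7.085% × 100.0 = 7.085 t
  K2O: 9.823% × 100.0 = 9.823 t
  ZrO2: 9.273% × 100.0 = 9.273 t
  Al2O3: 22.55% × 100.0 = 22.55 t
  SiO2: 42.03% × 100.0 = 42.03 t
  CaO: 9.244% × 100.0 = 9.244 t
Verifying the oxide balance per the reported batch figures, at the basis given (oxide sums agree with the targets within answer rounding):
  Li2O: 17.83·0.3973 = 7.084 t (target 7.085 t)
  K2O: 14.42·0.6812 = 9.823 t (target 9.823 t)
  ZrO2: 13.80·0.6720 = 9.274 t (target 9.273 t)
  Al2O3: 37.71·0.003000 + 34.34·0.6534 = 22.55 t (target 22.55 t)
  SiO2: 37.71·0.9950 + 13.80·0.3270 = 42.03 t (target 42.03 t)
  CaO: 16.49·0.5606 = 9.244 t (target 9.244 t)
Mass balance on the glass: net batch after ignition = 100.0 t (the targets, summed, come to 100.0 t; with the basis standing at 100.0 t — any gap is answer rounding).
Whole-batch sum: Σ batch = 134.6 t; LOI loss = Σ batch·LOI = 34.58 t; glass ÷ batch gives a yield of 74.31%.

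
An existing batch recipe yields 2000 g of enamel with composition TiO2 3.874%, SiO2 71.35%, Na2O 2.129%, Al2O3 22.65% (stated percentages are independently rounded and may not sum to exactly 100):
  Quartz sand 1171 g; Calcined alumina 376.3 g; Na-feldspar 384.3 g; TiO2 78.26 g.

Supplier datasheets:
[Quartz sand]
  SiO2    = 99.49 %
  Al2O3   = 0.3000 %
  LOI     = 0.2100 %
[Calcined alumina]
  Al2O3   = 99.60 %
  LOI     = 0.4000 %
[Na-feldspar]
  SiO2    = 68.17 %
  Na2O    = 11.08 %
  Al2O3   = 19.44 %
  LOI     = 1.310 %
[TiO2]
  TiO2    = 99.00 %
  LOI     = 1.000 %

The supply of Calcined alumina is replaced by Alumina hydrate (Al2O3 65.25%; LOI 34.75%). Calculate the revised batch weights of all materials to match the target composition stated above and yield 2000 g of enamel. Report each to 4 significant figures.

All arithmetic maintains full precision at every stage. The intermediate values are displayed, rounded to four significant figures, within the worked lines — each reported value receives exactly one rounding. The derived quantities (totals, the yield, LOI, four oxide percentages, net glass mass) are recomputed from the batch weights at 2000 g of glass at full precision as given in either problem or answer.
Oxide mass targets, per 2000 g enamel:
  TiO2: 3.874% × 2000 = 77.48 g
  SiO2: 71.35% × 2000 = 1427 g
  Na2O: 2.129% × 2000 = 42.58 g
  Al2O3: 22.65% × 2000 = 453.0 g
Balance tally, oxide-wise, on the weights just shown, per the basis as stated (each sum matches its target mass net of answer rounding effects):
  TiO2: 78.26·0.9900 = 77.48 g (target 77.48 g)
  SiO2: 1171·0.9949 + 384.3·0.6817 = 1427 g (target 1427 g)
  Na2O: 384.3·0.1108 = 42.58 g (target 42.58 g)
  Al2O3: 1171·0.003000 + 574.4·0.6525 + 384.3·0.1944 = 453.0 g (target 453.0 g)
Glass-mass bookkeeping: net batch after ignition = 2000 g (oxide target masses add up to 2000 g; with the basis standing at 2000 g — any gap is answer rounding).
Summing the batch: Σ batch = 2208 g; ignition loss, Σ(batch × LOI) = 207.9 g; glass ÷ batch gives a yield of 90.58%.

Revised batch per 2000 g enamel:
  Quartz sand: 1171 g
  Alumina hydrate: 574.4 g
  Na-feldspar: 384.3 g
  TiO2: 78.26 g
Total batch = 2208 g; LOI loss = 207.9 g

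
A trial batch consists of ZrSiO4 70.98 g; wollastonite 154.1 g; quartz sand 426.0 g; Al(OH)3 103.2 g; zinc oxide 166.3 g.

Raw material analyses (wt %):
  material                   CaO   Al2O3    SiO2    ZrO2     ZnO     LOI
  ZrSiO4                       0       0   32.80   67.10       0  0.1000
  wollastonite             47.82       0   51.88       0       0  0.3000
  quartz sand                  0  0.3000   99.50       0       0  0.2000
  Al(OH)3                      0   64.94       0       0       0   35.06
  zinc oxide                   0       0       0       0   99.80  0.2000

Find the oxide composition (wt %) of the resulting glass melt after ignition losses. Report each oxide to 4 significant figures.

The whole derivation carries full precision at each step — intermediates are shown rounded to four significant figures in the printout. Every reported result carries a single rounding — all derived quantities, which include yield, glass mass, the five compositions, ignition loss, the totals, are carried in exact precision, precisely as stated by the question or the answer, using the weight values for 882.7 g of glass.
Delivered oxide masses:
  CaO: 154.1·0.4782 = 73.69 g
  Al2O3: 426.0·0.003000 + 103.2·0.6494 = 68.30 g
  SiO2: 70.98·0.3280 + 154.1·0.5188 + 426.0·0.9950 = 527.1 g
  ZrO2: 70.98·0.6710 = 47.63 g
  ZnO: 166.3·0.9980 = 166.0 g
LOI: 70.98·0.001000 + 154.1·0.003000 + 426.0·0.002000 + 103.2·0.3506 + 166.3·0.002000 = 37.90 g
The glass mass, total less LOI, = 920.6 − 37.90 = 882.7 g (= the summed oxide contributions)
each oxide over glass, ×100, is wt %

Glass mass = 882.7 g (batch 920.6 − LOI 37.90).
Composition: CaO 8.349%, Al2O3 7.737%, SiO2 59.72%, ZrO2 5.396%, ZnO 18.80%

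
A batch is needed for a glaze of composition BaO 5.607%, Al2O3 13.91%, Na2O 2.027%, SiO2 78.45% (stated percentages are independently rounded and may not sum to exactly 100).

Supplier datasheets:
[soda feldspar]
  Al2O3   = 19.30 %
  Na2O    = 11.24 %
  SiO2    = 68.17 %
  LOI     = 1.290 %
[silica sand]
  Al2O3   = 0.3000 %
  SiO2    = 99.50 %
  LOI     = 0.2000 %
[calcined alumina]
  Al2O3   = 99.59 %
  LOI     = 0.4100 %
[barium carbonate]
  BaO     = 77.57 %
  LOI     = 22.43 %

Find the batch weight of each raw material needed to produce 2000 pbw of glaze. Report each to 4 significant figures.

Batch per 2000 pbw glaze:
  soda feldspar: 360.7 pbw
  silica sand: 1330 pbw
  calcined alumina: 205.4 pbw
  barium carbonate: 144.6 pbw
Total batch = 2041 pbw; LOI loss = 40.59 pbw; yield = 98.01%

Working values are shown rounded to 4 significant digits alongside each step; the whole derivation holds full precision from first step to last — a single rounding completes every reported result — derived quantities (the four compositions, glass mass, the yield, ignition loss, the totals) are rebuilt in exact precision from the weighed amounts for 2000 pbw of glass, precisely as stated by question or answer.
Target oxide masses per 2000 pbw glaze:
  BaO: 5.607% × 2000 = 112.1 pbw
  Al2O3: 13.91% × 2000 = 278.2 pbw
  Na2O: 2.027% × 2000 = 40.54 pbw
  SiO2: 78.45% × 2000 = 1569 pbw
Sums-versus-targets review working from each reported weight, on the stated basis (each sum matches its target mass within answer rounding):
  BaO: 144.6·0.7757 = 112.2 pbw (target 112.1 pbw)
  Al2O3: 360.7·0.1930 + 1330·0.003000 + 205.4·0.9959 = 278.2 pbw (target 278.2 pbw)
  Na2O: 360.7·0.1124 = 40.54 pbw (target 40.54 pbw)
  SiO2: 360.7·0.6817 + 1330·0.9950 = 1569 pbw (target 1569 pbw)
Glass-mass bookkeeping: net batch after ignition = 2000 pbw (oxide target masses add up to 2000 pbw; versus the stated basis of 2000 pbw — any gap is answer rounding).
Summing the batch: Σ batch = 2041 pbw; the LOI term Σ batch·LOI equals 40.59 pbw; yield = glass ÷ total batch = 98.01%.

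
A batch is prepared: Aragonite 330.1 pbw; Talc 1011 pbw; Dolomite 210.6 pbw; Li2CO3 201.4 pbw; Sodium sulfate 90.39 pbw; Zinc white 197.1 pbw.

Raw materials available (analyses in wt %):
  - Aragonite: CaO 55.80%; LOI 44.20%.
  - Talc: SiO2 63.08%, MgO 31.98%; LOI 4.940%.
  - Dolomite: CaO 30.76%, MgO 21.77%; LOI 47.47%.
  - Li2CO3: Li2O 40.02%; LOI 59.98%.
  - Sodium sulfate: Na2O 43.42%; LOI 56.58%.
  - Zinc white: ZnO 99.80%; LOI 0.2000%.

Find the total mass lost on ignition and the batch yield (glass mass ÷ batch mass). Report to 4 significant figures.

Intermediates appear rounded to 4 significant figures between the steps; full float precision is maintained at each step. Every reported figure carries a single rounding. The derived quantities are computed from the batch weights on 1572 pbw of glass at exact precision (the six compositions, LOI, the totals, yield, net glass mass), as they appear in the question or the answer.
Per-material ignition loss:
  Aragonite: 330.1 × 0.4420 = 145.9 pbw
  Talc: 1011 × 0.04940 = 49.94 pbw
  Dolomite: 210.6 × 0.4747 = 99.97 pbw
  Li2CO3: 201.4 × 0.5998 = 120.8 pbw
  Sodium sulfate: 90.39 × 0.5658 = 51.14 pbw
  Zinc white: 197.1 × 0.002000 = 0.3942 pbw
Total LOI = 468.2 pbw
Glass = batch − LOI = 2041 − 468.2 = 1572 pbw

LOI loss = 468.2 pbw; glass = 1572 pbw; yield = 77.06%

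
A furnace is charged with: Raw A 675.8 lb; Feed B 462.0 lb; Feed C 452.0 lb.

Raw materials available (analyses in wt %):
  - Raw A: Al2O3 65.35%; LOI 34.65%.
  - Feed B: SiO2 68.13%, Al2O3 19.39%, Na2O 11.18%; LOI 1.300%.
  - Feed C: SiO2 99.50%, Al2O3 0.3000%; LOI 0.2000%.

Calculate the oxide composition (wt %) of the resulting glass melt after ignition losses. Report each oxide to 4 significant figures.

Glass mass = 1349 lb (batch 1590 − LOI 241.1).
Composition: SiO2 56.68%, Al2O3 39.49%, Na2O 3.830%

Full float precision is maintained at every stage; in-progress results are shown with 4-significant-figure rounding in the printout — every reported figure is rounded once only. Derived quantities (LOI, the totals, the three compositions, glass mass, yield) are carried starting from the weights per 1349 lb of glass at exact precision exactly as shown in problem or answer.
Delivered oxide masses:
  SiO2: 462.0·0.6813 + 452.0·0.9950 = 764.5 lb
  Al2O3: 675.8·0.6535 + 462.0·0.1939 + 452.0·0.003000 = 532.6 lb
  Na2O: 462.0·0.1118 = 51.65 lb
LOI: 675.8·0.3465 + 462.0·0.01300 + 452.0·0.002000 = 241.1 lb
The glass mass, total less LOI, = 1590 − 241.1 = 1349 lb (= Σ oxide masses)
wt %: oxide over glass, times 100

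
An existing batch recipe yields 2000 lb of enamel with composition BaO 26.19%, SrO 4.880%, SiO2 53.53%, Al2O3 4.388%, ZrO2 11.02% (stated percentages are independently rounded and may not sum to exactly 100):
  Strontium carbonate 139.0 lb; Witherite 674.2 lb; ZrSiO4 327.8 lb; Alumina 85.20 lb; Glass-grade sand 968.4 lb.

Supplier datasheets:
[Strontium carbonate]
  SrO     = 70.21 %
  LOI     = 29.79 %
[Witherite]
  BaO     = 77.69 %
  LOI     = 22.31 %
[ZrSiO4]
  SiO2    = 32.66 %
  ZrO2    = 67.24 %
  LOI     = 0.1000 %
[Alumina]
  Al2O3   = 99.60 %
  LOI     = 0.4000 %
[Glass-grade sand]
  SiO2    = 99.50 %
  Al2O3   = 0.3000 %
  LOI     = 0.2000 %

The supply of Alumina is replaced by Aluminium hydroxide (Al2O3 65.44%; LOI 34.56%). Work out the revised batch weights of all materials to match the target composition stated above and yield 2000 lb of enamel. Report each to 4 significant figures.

Revised batch per 2000 lb enamel:
  Strontium carbonate: 139.0 lb
  Witherite: 674.2 lb
  ZrSiO4: 327.8 lb
  Aluminium hydroxide: 129.7 lb
  Glass-grade sand: 968.4 lb
Total batch = 2239 lb; LOI loss = 238.9 lb

Every computation carries full float precision at all times; intermediates appear, rounded to 4 significant figures, at each printed step — every reported figure includes exactly one rounding — derived quantities, including LOI, glass mass, five oxide percentages, the totals, the yield, are computed using the weight values for 2000 lb of glass in full precision, as set out in either problem or answer.
Per-oxide target masses for 2000 lb enamel:
  BaO: 26.19% × 2000 = 523.8 lb
  SrO: 4.880% × 2000 = 97.60 lb
  SiO2: 53.53% × 2000 = 1071 lb
  Al2O3: 4.388% × 2000 = 87.76 lb
  ZrO2: 11.02% × 2000 = 220.4 lb
Oxide-by-oxide audit from the weights as reported, per the basis as stated (sum by sum, the targets are met exact up to rounding of places):
  BaO: 674.2·0.7769 = 523.8 lb (target 523.8 lb)
  SrO: 139.0·0.7021 = 97.59 lb (target 97.60 lb)
  SiO2: 327.8·0.3266 + 968.4·0.9950 = 1071 lb (target 1071 lb)
  Al2O3: 129.7·0.6544 + 968.4·0.003000 = 87.78 lb (target 87.76 lb)
  ZrO2: 327.8·0.6724 = 220.4 lb (target 220.4 lb)
Glass-mass sanity pass: total batch − LOI = 2000 lb (the Σ of target masses is 2000 lb; stated basis 2000 lb — gaps are rounding artifacts).
Adding the batch up: Σ batch = 2239 lb; Σ batch·LOI gives LOI loss = 238.9 lb; yield: glass divided by total = 89.33%.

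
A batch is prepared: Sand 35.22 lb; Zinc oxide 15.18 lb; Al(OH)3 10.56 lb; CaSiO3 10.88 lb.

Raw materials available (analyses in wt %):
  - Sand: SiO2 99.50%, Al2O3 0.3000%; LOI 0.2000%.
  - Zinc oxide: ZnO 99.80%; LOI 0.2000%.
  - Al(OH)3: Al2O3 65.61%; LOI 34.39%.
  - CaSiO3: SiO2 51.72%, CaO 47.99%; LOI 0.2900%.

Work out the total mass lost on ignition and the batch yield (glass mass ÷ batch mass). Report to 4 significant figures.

LOI loss = 3.764 lb; glass = 68.08 lb; yield = 94.76%

Exact precision is maintained from start to finish. Working values appear, rounded to 4 significant figures, on the page — a single rounding finalizes every reported number. All derived quantities are computed at full precision (the totals, ignition loss, yield, four oxide percentages, net glass mass) from the batch weights at 68.08 lb of glass, exactly as shown in the question or the answer.
Per-material ignition loss:
  Sand: 35.22 × 0.002000 = 0.07044 lb
  Zinc oxide: 15.18 × 0.002000 = 0.03036 lb
  Al(OH)3: 10.56 × 0.3439 = 3.632 lb
  CaSiO3: 10.88 × 0.002900 = 0.03155 lb
Total LOI = 3.764 lb
Glass = batch − LOI = 71.84 − 3.764 = 68.08 lb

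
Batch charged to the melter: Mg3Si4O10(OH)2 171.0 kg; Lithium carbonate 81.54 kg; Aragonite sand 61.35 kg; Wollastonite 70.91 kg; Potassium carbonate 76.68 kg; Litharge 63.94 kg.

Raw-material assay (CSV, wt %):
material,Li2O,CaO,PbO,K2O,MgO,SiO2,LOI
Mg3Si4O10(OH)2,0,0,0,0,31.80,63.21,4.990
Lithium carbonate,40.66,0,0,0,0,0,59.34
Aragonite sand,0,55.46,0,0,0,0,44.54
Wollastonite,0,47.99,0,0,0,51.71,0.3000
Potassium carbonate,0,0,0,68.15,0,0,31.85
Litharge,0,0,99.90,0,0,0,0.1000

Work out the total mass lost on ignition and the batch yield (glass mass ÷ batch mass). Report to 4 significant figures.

LOI loss = 108.9 kg; glass = 416.5 kg; yield = 79.27%

The whole derivation maintains exact precision at every stage — in-progress results are displayed with 4-significant-figure rounding in the printout; every reported value includes exactly one rounding; all derived quantities are recomputed from the batch weights at 416.5 kg of glass at full precision (the six compositions, ignition loss, net glass mass, totals, yield) as set out in the problem or answer text.
Each material's LOI contribution:
  Mg3Si4O10(OH)2: 171.0 × 0.04990 = 8.533 kg
  Lithium carbonate: 81.54 × 0.5934 = 48.39 kg
  Aragonite sand: 61.35 × 0.4454 = 27.33 kg
  Wollastonite: 70.91 × 0.003000 = 0.2127 kg
  Potassium carbonate: 76.68 × 0.3185 = 24.42 kg
  Litharge: 63.94 × 0.001000 = 0.06394 kg
Total LOI = 108.9 kg
Glass = batch − LOI = 525.4 − 108.9 = 416.5 kg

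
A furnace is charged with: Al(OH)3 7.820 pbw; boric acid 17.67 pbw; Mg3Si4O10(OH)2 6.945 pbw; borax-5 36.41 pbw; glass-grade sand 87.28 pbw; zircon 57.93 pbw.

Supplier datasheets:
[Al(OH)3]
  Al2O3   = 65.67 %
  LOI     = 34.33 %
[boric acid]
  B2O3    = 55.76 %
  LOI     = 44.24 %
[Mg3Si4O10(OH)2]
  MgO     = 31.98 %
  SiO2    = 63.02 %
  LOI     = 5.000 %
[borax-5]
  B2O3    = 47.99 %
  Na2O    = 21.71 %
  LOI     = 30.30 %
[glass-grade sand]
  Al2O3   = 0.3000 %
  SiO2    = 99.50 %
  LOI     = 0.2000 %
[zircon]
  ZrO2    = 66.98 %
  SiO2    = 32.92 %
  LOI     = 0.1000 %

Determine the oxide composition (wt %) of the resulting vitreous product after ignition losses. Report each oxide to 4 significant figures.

Mid-chain values are shown rounded off to 4 significant figures between the steps; the whole derivation maintains full float precision through every step. Each reported figure includes exactly one rounding; all derived quantities (glass mass, totals, the six compositions, ignition loss, the yield) are carried in full precision from the weighed amounts per 191.9 pbw of glass, as quoted within question or answer.
Per-oxide mass from batch:
  B2O3: 17.67·0.5576 + 36.41·0.4799 = 27.33 pbw
  ZrO2: 57.93·0.6698 = 38.80 pbw
  Al2O3: 7.820·0.6567 + 87.28·0.003000 = 5.397 pbw
  MgO: 6.945·0.3198 = 2.221 pbw
  SiO2: 6.945·0.6302 + 87.28·0.9950 + 57.93·0.3292 = 110.3 pbw
  Na2O: 36.41·0.2171 = 7.905 pbw
LOI: 7.820·0.3433 + 17.67·0.4424 + 6.945·0.05000 + 36.41·0.3030 + 87.28·0.002000 + 57.93·0.001000 = 22.11 pbw
batch − LOI leaves glass = 214.1 − 22.11 = 191.9 pbw (the oxide masses sum to this)
wt % = 100 × oxide mass / glass mass

Glass mass = 191.9 pbw (batch 214.1 − LOI 22.11).
Composition: B2O3 14.24%, ZrO2 20.22%, Al2O3 2.812%, MgO 1.157%, SiO2 57.46%, Na2O 4.118%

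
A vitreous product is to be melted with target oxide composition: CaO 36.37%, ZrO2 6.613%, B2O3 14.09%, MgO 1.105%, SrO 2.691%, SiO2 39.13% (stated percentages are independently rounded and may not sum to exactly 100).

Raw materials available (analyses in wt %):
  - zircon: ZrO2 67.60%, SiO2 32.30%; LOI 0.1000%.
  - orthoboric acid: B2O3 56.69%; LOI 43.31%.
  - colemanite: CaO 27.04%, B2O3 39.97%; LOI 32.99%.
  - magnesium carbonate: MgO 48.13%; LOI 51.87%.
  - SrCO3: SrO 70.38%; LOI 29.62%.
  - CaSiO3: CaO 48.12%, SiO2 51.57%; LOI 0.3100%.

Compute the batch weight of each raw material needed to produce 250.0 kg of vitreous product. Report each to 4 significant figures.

Batch per 250.0 kg vitreous product:
  zircon: 24.46 kg
  orthoboric acid: 43.84 kg
  colemanite: 25.94 kg
  magnesium carbonate: 5.740 kg
  SrCO3: 9.559 kg
  CaSiO3: 174.4 kg
Total batch = 283.9 kg; LOI loss = 33.92 kg; yield = 88.05%

The working math holds full precision at every stage — the intermediate values are printed, rounded to 4 significant figures, at each printed step. A single rounding finalizes every reported figure — the derived quantities are re-derived using the weight values per 250.0 kg of glass in full precision (LOI, totals, yield, the six compositions, glass mass) as quoted within the problem or answer text.
The oxide mass targets at 250.0 kg vitreous product:
  CaO: 36.37% × 250.0 = 90.92 kg
  ZrO2: 6.613% × 250.0 = 16.53 kg
  B2O3: 14.09% × 250.0 = 35.22 kg
  MgO: 1.105% × 250.0 = 2.762 kg
  SrO: 2.691% × 250.0 = 6.728 kg
  SiO2: 39.13% × 250.0 = 97.82 kg
Mass-balance tally per oxide on the weights just shown, on the stated basis (target by target, the sums agree within answer rounding):
  CaO: 25.94·0.2704 + 174.4·0.4812 = 90.94 kg (target 90.92 kg)
  ZrO2: 24.46·0.6760 = 16.53 kg (target 16.53 kg)
  B2O3: 43.84·0.5669 + 25.94·0.3997 = 35.22 kg (target 35.22 kg)
  MgO: 5.740·0.4813 = 2.763 kg (target 2.762 kg)
  SrO: 9.559·0.7038 = 6.728 kg (target 6.728 kg)
  SiO2: 24.46·0.3230 + 174.4·0.5157 = 97.84 kg (target 97.82 kg)
Mass balance on the glass: Σ batch − LOI loss = 250.0 kg (the targets, summed, come to 250.0 kg; against the stated basis, 250.0 kg — a pure rounding effect).
Batch total: Σ batch = 283.9 kg; ignition loss, Σ(batch × LOI) = 33.92 kg; yield: glass divided by total = 88.05%.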